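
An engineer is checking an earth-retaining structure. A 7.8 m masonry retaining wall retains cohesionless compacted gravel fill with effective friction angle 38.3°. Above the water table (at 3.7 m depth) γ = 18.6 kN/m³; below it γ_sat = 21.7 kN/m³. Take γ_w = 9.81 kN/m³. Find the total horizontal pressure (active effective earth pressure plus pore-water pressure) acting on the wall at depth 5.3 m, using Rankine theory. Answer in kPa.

K_a = (1 − sin φ)/(1 + sin φ) = 0.2347.
γ' = 21.7 − 9.81 = 11.89 kN/m³.
Effective vertical stress at 5.3 m: σ'_v = 18.6×3.7 + 11.89×1.60 = 87.84 kPa.
σ'_h = K_a σ'_v = 0.2347 × 87.84 = 20.62 kPa; u = γ_w × 1.60 = 15.70 kPa.
Total σ_h = 20.62 + 15.70 = 36.32 kPa.

36.3 kPa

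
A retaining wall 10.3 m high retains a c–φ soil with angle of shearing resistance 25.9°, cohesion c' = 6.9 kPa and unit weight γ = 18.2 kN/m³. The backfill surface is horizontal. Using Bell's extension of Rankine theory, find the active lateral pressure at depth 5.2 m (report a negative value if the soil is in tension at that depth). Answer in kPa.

28.5 kPa

K_a = (1 − sin φ)/(1 + sin φ) = 0.3920.
σ_a = K_a γ z − 2c√K_a = 0.3920×18.2×5.2 − 2×6.9×0.6261 = 28.46 kPa.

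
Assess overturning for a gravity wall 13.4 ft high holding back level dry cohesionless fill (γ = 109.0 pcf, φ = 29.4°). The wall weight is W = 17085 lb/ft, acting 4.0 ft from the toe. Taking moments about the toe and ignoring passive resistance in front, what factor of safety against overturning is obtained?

K_a = tan²(45° − 29.4°/2) = 0.3415.
P_a = ½K_aγH² = 0.5×0.3415×109.0×13.4² = 3342 lb/ft, acting at H/3 = 4.467 ft above the base.
Overturning moment M_o = P_a × H/3 = 3342 × 4.467 = 14930.
Resisting moment M_r = W × 4.0 = 17085 × 4.0 = 68340.
FS_overturning = M_r/M_o = 68340/14930 = 4.579.

4.58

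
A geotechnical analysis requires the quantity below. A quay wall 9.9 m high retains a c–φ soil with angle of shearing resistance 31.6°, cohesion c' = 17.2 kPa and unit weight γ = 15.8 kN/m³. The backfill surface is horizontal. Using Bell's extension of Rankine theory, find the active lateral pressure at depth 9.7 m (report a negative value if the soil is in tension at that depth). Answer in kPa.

K_a = (1 − sin φ)/(1 + sin φ) = 0.3123.
σ_a = K_a γ z − 2c√K_a = 0.3123×15.8×9.7 − 2×17.2×0.5589 = 28.64 kPa.

28.6 kPa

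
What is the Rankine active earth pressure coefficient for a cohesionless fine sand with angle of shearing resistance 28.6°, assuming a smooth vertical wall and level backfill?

0.353

K_a = (1 − sin φ)/(1 + sin φ) = (1 − sin 28.6°)/(1 + sin 28.6°) = 0.3525.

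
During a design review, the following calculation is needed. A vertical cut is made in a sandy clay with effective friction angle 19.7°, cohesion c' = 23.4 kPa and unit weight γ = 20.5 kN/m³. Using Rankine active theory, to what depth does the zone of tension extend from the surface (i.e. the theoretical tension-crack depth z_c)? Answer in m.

K_a = tan²(45° − 19.7°/2) = 0.4958; √K_a = 0.7041.
The active pressure is zero where K_a γ z = 2c√K_a, so z_c = 2c/(γ√K_a) = 2×23.4/(20.5×0.7041) = 3.242 m.

3.24 m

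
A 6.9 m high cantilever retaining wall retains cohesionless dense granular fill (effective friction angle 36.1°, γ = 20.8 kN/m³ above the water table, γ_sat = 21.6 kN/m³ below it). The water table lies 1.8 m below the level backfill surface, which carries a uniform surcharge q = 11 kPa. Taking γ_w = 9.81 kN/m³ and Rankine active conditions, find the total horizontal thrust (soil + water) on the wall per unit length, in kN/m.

245 kN/m

K_a = tan²(45° − φ/2) = 0.2585.
γ' = 21.6 − 9.81 = 11.79 kN/m³. h₂ = H − d_w = 5.1 m.
σ'_h: at surface K_a·q = 2.843; at WT K_a(q+γd_w) = 12.52; at base K_a(q+γd_w+γ'h₂) = 28.06 kPa.
P₁ = ½(2.843+12.52)×1.8 = 13.83; P₂ = ½(12.52+28.06)×5.1 = 103.5; P_w = ½γ_w h₂² = 127.6.
Total = 13.83+103.5+127.6 = 244.9 kN/m.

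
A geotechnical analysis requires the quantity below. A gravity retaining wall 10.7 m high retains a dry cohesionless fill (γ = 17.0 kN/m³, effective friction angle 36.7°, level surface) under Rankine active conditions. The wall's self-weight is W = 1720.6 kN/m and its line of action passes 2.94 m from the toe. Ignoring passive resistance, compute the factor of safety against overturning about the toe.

K_a = tan²(45° − 36.7°/2) = 0.2519.
P_a = ½K_aγH² = 0.5×0.2519×17.0×10.7² = 245.1 kN/m, acting at H/3 = 3.567 m above the base.
Overturning moment M_o = P_a × H/3 = 245.1 × 3.567 = 874.2.
Resisting moment M_r = W × 2.94 = 1720.6 × 2.94 = 5059.
FS_overturning = M_r/M_o = 5059/874.2 = 5.787.

5.79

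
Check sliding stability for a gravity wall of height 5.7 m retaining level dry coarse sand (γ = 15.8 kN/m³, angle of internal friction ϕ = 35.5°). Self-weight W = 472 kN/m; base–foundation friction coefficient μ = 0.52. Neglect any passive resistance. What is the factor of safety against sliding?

3.60

K_a = tan²(45° − 35.5°/2) = 0.2653.
P_a = ½K_aγH² = 0.5×0.2653×15.8×5.7² = 68.08 kN/m, acting at H/3 = 1.900 m above the base.
FS_sliding = μW / P_a = 0.52×472 / 68.08 = 3.605.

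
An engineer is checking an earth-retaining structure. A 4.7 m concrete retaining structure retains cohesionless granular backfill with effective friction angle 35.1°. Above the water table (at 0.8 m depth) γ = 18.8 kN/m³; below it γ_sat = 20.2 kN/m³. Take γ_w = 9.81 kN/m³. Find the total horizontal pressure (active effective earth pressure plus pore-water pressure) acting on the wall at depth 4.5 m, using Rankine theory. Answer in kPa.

K_a = (1 − sin φ)/(1 + sin φ) = 0.2698.
γ' = 20.2 − 9.81 = 10.39 kN/m³.
Effective vertical stress at 4.5 m: σ'_v = 18.8×0.8 + 10.39×3.70 = 53.48 kPa.
σ'_h = K_a σ'_v = 0.2698 × 53.48 = 14.43 kPa; u = γ_w × 3.70 = 36.30 kPa.
Total σ_h = 14.43 + 36.30 = 50.73 kPa.

50.7 kPa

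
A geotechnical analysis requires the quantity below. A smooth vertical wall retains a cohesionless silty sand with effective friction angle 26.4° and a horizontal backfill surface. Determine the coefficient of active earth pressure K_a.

0.384

K_a = tan²(45° − φ/2) = tan²(31.80°) = 0.3844.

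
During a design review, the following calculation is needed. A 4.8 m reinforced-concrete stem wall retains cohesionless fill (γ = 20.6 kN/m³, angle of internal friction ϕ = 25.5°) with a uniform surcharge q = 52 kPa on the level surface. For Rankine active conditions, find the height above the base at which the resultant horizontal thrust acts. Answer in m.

2.01 m

K_a = 0.3981.
Triangular part P₁ = ½K_aγH² = 94.47 at H/3 = 1.600 m; rectangular part P₂ = K_a q H = 99.37 at H/2 = 2.400 m.
ȳ = (P₁·1.600 + P₂·2.400)/(P₁+P₂) = 2.010 m.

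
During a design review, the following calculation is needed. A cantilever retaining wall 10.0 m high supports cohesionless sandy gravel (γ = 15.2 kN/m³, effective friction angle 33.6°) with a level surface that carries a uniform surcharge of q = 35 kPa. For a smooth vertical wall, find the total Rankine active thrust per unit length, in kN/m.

319 kN/m

K_a = tan²(45° − φ/2) = 0.2875.
Soil triangle: ½ K_a γ H² = 0.5×0.2875×15.2×10.0² = 218.5 kN/m.
Surcharge rectangle: K_a q H = 0.2875×35×10.0 = 100.6 kN/m.
Total = 218.5 + 100.6 = 319.1 kN/m.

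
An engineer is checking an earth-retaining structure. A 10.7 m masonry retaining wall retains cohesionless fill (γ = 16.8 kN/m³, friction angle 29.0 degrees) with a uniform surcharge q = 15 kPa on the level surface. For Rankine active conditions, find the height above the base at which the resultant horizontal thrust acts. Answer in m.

3.82 m

K_a = 0.3470.
Triangular part P₁ = ½K_aγH² = 333.7 at H/3 = 3.567 m; rectangular part P₂ = K_a q H = 55.69 at H/2 = 5.350 m.
ȳ = (P₁·3.567 + P₂·5.350)/(P₁+P₂) = 3.822 m.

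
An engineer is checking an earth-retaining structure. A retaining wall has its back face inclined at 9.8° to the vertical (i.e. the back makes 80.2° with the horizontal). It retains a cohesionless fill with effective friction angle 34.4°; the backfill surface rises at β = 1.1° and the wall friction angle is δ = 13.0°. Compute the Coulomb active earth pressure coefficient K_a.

K_a = sin²(α+φ) / [sin²α · sin(α−δ) · (1 + √{sin(φ+δ)sin(φ−β) / (sin(α−δ)sin(α+β))})²].
With α = 80.2°, φ = 34.4°, δ = 13.0°, β = 1.1°: K_a = 0.3328.

0.333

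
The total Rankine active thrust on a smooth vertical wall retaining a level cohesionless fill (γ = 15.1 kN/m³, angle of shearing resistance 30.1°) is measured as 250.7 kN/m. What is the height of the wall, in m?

K_a = 0.3320. P_a = ½ K_a γ H² ⇒ H = √(2P_a/(K_a γ)).
H = √(2×250.7/(0.3320×15.1)) = 10.00 m.

10.0 m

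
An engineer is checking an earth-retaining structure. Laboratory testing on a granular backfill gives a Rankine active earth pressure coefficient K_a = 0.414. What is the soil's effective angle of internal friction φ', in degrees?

K_a = tan²(45° − φ/2) ⇒ 45° − φ/2 = arctan(√0.414) = 32.76°.
φ = 2(45° − 32.76°) = 24.48°.

24.5°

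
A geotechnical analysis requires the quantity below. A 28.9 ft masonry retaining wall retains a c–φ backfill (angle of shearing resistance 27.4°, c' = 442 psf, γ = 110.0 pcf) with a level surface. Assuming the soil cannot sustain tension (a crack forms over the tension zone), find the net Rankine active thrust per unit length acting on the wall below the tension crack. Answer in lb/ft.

K_a = 0.3697; √K_a = 0.6080.
Tension-crack depth z_c = 2c/(γ√K_a) = 2×442/(110.0×0.6080) = 13.22 ft.
σ_a at base = K_a γ H − 2c√K_a = 0.3697×110.0×28.9 − 2×442×0.6080 = 637.7 psf.
P_a = ½ × 637.7 × (H − z_c) = 0.5×637.7×15.68 = 5001 lb/ft.

5000 lb/ft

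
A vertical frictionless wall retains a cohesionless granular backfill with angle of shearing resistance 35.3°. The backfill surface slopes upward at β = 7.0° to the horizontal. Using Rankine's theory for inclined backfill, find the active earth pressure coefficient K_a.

0.273

K_a = cos β · (cos β − √(cos²β − cos²φ)) / (cos β + √(cos²β − cos²φ)).
cos β = 0.9925, cos φ = 0.8161, √(cos²β − cos²φ) = 0.5649.
K_a = 0.9925 × (0.9925 − 0.5649)/(0.9925 + 0.5649) = 0.2726.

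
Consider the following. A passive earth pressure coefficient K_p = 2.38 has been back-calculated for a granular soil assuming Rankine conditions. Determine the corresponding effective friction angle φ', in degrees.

K_p = (1+sin φ)/(1−sin φ) ⇒ sin φ = (K_p − 1)/(K_p + 1) = 0.4083.
φ = arcsin(0.4083) = 24.10°.

24.1°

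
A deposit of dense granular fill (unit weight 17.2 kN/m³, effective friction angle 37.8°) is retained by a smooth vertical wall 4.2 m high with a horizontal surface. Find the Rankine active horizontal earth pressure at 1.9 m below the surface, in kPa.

7.84 kPa

K_a = (1 − sin φ)/(1 + sin φ) = 0.2400.
σ_h = K_a γ z = 0.2400 × 17.2 × 1.9 = 7.843 kPa.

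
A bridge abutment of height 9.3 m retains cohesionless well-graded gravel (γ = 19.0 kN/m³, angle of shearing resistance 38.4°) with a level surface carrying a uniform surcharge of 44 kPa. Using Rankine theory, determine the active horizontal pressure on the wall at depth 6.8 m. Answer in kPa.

40.5 kPa

K_a = (1 − sin φ)/(1 + sin φ) = 0.2337.
σ_v = γz + q = 19.0 × 6.8 + 44 = 173.2 kPa.
σ_h = K_a σ_v = 0.2337 × 173.2 = 40.48 kPa.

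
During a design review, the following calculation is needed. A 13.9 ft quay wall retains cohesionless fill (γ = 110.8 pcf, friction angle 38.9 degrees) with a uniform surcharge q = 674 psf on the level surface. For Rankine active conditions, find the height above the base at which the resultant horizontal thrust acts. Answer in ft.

K_a = 0.2285.
Triangular part P₁ = ½K_aγH² = 2446 at H/3 = 4.633 ft; rectangular part P₂ = K_a q H = 2141 at H/2 = 6.950 ft.
ȳ = (P₁·4.633 + P₂·6.950)/(P₁+P₂) = 5.715 ft.

5.71 ft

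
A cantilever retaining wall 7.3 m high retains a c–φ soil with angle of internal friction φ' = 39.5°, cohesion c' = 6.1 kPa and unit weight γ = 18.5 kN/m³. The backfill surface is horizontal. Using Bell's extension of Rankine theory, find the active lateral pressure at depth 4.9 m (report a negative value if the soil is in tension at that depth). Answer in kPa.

14.4 kPa

K_a = (1 − sin φ)/(1 + sin φ) = 0.2224.
σ_a = K_a γ z − 2c√K_a = 0.2224×18.5×4.9 − 2×6.1×0.4716 = 14.41 kPa.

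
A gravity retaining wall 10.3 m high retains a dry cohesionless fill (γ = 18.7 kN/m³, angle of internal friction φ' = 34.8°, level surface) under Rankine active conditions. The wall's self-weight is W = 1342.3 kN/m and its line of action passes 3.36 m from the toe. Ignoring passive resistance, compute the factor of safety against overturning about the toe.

K_a = tan²(45° − 34.8°/2) = 0.2733.
P_a = ½K_aγH² = 0.5×0.2733×18.7×10.3² = 271.1 kN/m, acting at H/3 = 3.433 m above the base.
Overturning moment M_o = P_a × H/3 = 271.1 × 3.433 = 930.8.
Resisting moment M_r = W × 3.36 = 1342.3 × 3.36 = 4510.
FS_overturning = M_r/M_o = 4510/930.8 = 4.845.

4.85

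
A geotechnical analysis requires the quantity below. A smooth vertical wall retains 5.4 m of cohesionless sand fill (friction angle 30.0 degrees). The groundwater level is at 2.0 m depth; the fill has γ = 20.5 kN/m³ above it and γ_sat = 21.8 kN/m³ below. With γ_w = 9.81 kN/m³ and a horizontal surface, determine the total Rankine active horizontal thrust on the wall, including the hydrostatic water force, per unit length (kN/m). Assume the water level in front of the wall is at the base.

K_a = tan²(45° − φ/2) = 0.3333.
γ' = 21.8 − 9.81 = 11.99 kN/m³. Depth below WT = 3.4 m.
σ'_h at WT = K_a γ d_w = 13.67 kPa; at base = 13.67 + K_a γ' × 3.4 = 27.26 kPa.
P₁ (0–2.0 m) = ½×13.67×2.0 = 13.67. P₂ (2.0–5.4 m) = ½(13.67+27.26)×3.4 = 69.57.
P_w = ½ γ_w h₂² = 0.5×9.81×3.4² = 56.70. Total = 13.67+69.57+56.70 = 139.9 kN/m.

140 kN/m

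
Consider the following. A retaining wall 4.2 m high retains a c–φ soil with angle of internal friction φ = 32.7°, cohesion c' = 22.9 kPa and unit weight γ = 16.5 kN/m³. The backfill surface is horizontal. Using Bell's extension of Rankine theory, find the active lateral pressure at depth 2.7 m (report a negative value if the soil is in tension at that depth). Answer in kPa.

K_a = (1 − sin φ)/(1 + sin φ) = 0.2985.
σ_a = K_a γ z − 2c√K_a = 0.2985×16.5×2.7 − 2×22.9×0.5464 = -11.72 kPa.

-11.7 kPa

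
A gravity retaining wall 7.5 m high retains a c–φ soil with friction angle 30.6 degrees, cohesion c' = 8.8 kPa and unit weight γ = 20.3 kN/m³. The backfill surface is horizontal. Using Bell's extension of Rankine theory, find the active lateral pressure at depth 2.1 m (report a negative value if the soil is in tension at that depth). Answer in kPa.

3.83 kPa

K_a = (1 − sin φ)/(1 + sin φ) = 0.3253.
σ_a = K_a γ z − 2c√K_a = 0.3253×20.3×2.1 − 2×8.8×0.5704 = 3.831 kPa.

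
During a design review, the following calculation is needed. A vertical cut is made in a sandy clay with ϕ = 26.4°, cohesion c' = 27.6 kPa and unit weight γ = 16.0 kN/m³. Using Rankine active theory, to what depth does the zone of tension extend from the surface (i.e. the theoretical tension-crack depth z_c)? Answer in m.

K_a = tan²(45° − 26.4°/2) = 0.3844; √K_a = 0.6200.
The active pressure is zero where K_a γ z = 2c√K_a, so z_c = 2c/(γ√K_a) = 2×27.6/(16.0×0.6200) = 5.564 m.

5.56 m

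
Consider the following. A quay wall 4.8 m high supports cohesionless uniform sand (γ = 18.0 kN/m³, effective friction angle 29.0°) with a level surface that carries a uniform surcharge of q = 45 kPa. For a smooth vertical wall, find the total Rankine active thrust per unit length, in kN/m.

147 kN/m

K_a = tan²(45° − φ/2) = 0.3470.
Soil triangle: ½ K_a γ H² = 0.5×0.3470×18.0×4.8² = 71.95 kN/m.
Surcharge rectangle: K_a q H = 0.3470×45×4.8 = 74.95 kN/m.
Total = 71.95 + 74.95 = 146.9 kN/m.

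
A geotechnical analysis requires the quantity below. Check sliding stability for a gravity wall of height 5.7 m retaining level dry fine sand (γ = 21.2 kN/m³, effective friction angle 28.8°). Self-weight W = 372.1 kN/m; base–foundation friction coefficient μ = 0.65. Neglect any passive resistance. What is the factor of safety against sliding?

2.01

K_a = tan²(45° − 28.8°/2) = 0.3498.
P_a = ½K_aγH² = 0.5×0.3498×21.2×5.7² = 120.5 kN/m, acting at H/3 = 1.900 m above the base.
FS_sliding = μW / P_a = 0.65×372.1 / 120.5 = 2.008.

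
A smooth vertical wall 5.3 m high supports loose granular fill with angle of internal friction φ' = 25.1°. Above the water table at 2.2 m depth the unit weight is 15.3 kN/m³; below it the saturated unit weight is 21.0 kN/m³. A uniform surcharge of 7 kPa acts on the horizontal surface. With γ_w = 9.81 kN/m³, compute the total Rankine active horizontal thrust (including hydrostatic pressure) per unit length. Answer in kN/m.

141 kN/m

K_a = tan²(45° − φ/2) = 0.4043.
γ' = 21.0 − 9.81 = 11.19 kN/m³. h₂ = H − d_w = 3.1 m.
σ'_h: at surface K_a·q = 2.830; at WT K_a(q+γd_w) = 16.44; at base K_a(q+γd_w+γ'h₂) = 30.46 kPa.
P₁ = ½(2.830+16.44)×2.2 = 21.20; P₂ = ½(16.44+30.46)×3.1 = 72.70; P_w = ½γ_w h₂² = 47.14.
Total = 21.20+72.70+47.14 = 141.0 kN/m.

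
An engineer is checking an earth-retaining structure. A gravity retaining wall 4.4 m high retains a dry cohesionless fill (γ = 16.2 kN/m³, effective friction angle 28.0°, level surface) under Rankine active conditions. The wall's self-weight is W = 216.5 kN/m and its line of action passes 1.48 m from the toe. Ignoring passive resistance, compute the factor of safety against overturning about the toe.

3.86

K_a = tan²(45° − 28.0°/2) = 0.3610.
P_a = ½K_aγH² = 0.5×0.3610×16.2×4.4² = 56.62 kN/m, acting at H/3 = 1.467 m above the base.
Overturning moment M_o = P_a × H/3 = 56.62 × 1.467 = 83.04.
Resisting moment M_r = W × 1.48 = 216.5 × 1.48 = 320.4.
FS_overturning = M_r/M_o = 320.4/83.04 = 3.859.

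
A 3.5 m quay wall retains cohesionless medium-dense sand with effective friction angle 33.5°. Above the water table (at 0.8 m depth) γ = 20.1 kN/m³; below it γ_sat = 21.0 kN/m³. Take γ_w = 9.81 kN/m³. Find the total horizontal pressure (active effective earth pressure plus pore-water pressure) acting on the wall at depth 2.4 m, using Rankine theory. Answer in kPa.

K_a = (1 − sin φ)/(1 + sin φ) = 0.2887.
γ' = 21.0 − 9.81 = 11.19 kN/m³.
Effective vertical stress at 2.4 m: σ'_v = 20.1×0.8 + 11.19×1.60 = 33.98 kPa.
σ'_h = K_a σ'_v = 0.2887 × 33.98 = 9.812 kPa; u = γ_w × 1.60 = 15.70 kPa.
Total σ_h = 9.812 + 15.70 = 25.51 kPa.

25.5 kPa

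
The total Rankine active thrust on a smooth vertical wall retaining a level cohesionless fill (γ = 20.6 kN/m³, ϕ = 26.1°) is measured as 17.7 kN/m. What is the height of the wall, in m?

K_a = 0.3889. P_a = ½ K_a γ H² ⇒ H = √(2P_a/(K_a γ)).
H = √(2×17.7/(0.3889×20.6)) = 2.102 m.

2.10 m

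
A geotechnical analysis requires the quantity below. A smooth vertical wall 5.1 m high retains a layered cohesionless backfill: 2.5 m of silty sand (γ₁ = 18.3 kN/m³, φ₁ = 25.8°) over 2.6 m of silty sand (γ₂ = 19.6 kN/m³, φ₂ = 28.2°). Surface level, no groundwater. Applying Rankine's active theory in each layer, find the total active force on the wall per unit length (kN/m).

K_a1 = tan²(45°−25.8°/2) = 0.3935; K_a2 = tan²(45°−28.2°/2) = 0.3582.
Layer 1: σ at base = K_a1 γ₁ h₁ = 18.00 kPa; P₁ = ½×18.00×2.5 = 22.50.
Layer 2: σ_v at top = γ₁h₁ = 45.75; σ_h top = K_a2×45.75 = 16.39; σ_h base = K_a2×(45.75+19.6×2.6) = 34.64.
P₂ = ½(16.39+34.64)×2.6 = 66.34. Total P_a = 22.50+66.34 = 88.84 kN/m.

88.8 kN/m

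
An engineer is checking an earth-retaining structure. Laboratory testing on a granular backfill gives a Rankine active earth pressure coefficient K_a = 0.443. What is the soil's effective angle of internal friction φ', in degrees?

K_a = tan²(45° − φ/2) ⇒ 45° − φ/2 = arctan(√0.443) = 33.65°.
φ = 2(45° − 33.65°) = 22.71°.

22.7°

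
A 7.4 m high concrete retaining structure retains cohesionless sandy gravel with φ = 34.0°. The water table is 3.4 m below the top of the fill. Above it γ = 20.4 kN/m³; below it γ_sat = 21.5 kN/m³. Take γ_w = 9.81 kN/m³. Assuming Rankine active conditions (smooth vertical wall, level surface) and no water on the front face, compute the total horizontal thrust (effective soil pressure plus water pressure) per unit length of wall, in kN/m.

217 kN/m

K_a = tan²(45° − φ/2) = 0.2827.
γ' = 21.5 − 9.81 = 11.69 kN/m³. Depth below WT = 4.0 m.
σ'_h at WT = K_a γ d_w = 19.61 kPa; at base = 19.61 + K_a γ' × 4.0 = 32.83 kPa.
P₁ (0–3.4 m) = ½×19.61×3.4 = 33.34. P₂ (3.4–7.4 m) = ½(19.61+32.83)×4.0 = 104.9.
P_w = ½ γ_w h₂² = 0.5×9.81×4.0² = 78.48. Total = 33.34+104.9+78.48 = 216.7 kN/m.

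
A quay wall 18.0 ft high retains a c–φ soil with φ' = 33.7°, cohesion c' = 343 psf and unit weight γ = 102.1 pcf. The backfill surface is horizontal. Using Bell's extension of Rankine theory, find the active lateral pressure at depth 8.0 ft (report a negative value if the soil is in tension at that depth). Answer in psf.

K_a = (1 − sin φ)/(1 + sin φ) = 0.2863.
σ_a = K_a γ z − 2c√K_a = 0.2863×102.1×8.0 − 2×343×0.5351 = -133.2 psf.

-133 psf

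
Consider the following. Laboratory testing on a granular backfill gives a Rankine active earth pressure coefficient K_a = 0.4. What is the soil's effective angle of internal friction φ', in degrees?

25.4°

K_a = tan²(45° − φ/2) ⇒ 45° − φ/2 = arctan(√0.4) = 32.31°.
φ = 2(45° − 32.31°) = 25.38°.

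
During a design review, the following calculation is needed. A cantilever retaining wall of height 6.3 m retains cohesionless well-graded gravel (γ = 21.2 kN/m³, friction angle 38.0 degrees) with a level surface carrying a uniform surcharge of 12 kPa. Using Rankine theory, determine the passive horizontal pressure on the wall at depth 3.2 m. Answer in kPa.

336 kPa

K_p = (1 + sin φ)/(1 − sin φ) = 4.204.
σ_v = γz + q = 21.2 × 3.2 + 12 = 79.84 kPa.
σ_h = K_p σ_v = 4.204 × 79.84 = 335.6 kPa.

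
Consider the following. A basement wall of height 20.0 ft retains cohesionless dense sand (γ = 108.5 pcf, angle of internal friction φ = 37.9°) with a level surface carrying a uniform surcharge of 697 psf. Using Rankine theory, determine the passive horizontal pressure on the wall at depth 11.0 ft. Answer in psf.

7910 psf

K_p = (1 + sin φ)/(1 − sin φ) = 4.185.
σ_v = γz + q = 108.5 × 11.0 + 697 = 1890 psf.
σ_h = K_p σ_v = 4.185 × 1890 = 7912 psf.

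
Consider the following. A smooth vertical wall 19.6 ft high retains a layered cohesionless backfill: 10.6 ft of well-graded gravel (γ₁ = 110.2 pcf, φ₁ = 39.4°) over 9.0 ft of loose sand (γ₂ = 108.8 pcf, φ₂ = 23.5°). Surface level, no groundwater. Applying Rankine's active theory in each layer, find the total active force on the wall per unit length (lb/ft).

7800 lb/ft

K_a1 = tan²(45°−39.4°/2) = 0.2234; K_a2 = tan²(45°−23.5°/2) = 0.4298.
Layer 1: σ at base = K_a1 γ₁ h₁ = 261.0 psf; P₁ = ½×261.0×10.6 = 1383.
Layer 2: σ_v at top = γ₁h₁ = 1168; σ_h top = K_a2×1168 = 502.1; σ_h base = K_a2×(1168+108.8×9.0) = 923.0.
P₂ = ½(502.1+923.0)×9.0 = 6413. Total P_a = 1383+6413 = 7796 lb/ft.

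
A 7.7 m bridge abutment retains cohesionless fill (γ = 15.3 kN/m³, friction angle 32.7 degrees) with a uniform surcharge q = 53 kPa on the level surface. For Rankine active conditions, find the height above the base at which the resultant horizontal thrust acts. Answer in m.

K_a = 0.2985.
Triangular part P₁ = ½K_aγH² = 135.4 at H/3 = 2.567 m; rectangular part P₂ = K_a q H = 121.8 at H/2 = 3.850 m.
ȳ = (P₁·2.567 + P₂·3.850)/(P₁+P₂) = 3.174 m.

3.17 m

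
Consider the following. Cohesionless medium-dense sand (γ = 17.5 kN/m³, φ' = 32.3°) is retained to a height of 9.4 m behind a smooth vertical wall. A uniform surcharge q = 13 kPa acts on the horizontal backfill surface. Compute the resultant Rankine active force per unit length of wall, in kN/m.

K_a = tan²(45° − φ/2) = 0.3035.
Soil triangle: ½ K_a γ H² = 0.5×0.3035×17.5×9.4² = 234.6 kN/m.
Surcharge rectangle: K_a q H = 0.3035×13×9.4 = 37.09 kN/m.
Total = 234.6 + 37.09 = 271.7 kN/m.

272 kN/m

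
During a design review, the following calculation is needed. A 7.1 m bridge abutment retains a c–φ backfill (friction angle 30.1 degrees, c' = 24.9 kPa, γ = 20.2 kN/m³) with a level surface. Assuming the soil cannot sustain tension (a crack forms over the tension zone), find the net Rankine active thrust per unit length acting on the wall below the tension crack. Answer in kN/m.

26.7 kN/m

K_a = 0.3320; √K_a = 0.5762.
Tension-crack depth z_c = 2c/(γ√K_a) = 2×24.9/(20.2×0.5762) = 4.279 m.
σ_a at base = K_a γ H − 2c√K_a = 0.3320×20.2×7.1 − 2×24.9×0.5762 = 18.92 kPa.
P_a = ½ × 18.92 × (H − z_c) = 0.5×18.92×2.821 = 26.69 kN/m.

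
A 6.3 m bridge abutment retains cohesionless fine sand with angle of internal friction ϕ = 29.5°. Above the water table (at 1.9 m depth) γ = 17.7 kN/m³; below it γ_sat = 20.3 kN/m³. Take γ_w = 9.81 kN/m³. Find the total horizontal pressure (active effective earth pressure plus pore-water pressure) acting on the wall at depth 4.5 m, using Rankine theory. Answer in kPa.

K_a = (1 − sin φ)/(1 + sin φ) = 0.3401.
γ' = 20.3 − 9.81 = 10.49 kN/m³.
Effective vertical stress at 4.5 m: σ'_v = 17.7×1.9 + 10.49×2.60 = 60.90 kPa.
σ'_h = K_a σ'_v = 0.3401 × 60.90 = 20.71 kPa; u = γ_w × 2.60 = 25.51 kPa.
Total σ_h = 20.71 + 25.51 = 46.22 kPa.

46.2 kPa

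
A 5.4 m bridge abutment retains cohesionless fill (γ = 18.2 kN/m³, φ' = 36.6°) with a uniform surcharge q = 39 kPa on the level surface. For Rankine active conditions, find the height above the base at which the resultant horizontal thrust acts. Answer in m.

2.20 m

K_a = 0.2530.
Triangular part P₁ = ½K_aγH² = 67.12 at H/3 = 1.800 m; rectangular part P₂ = K_a q H = 53.27 at H/2 = 2.700 m.
ȳ = (P₁·1.800 + P₂·2.700)/(P₁+P₂) = 2.198 m.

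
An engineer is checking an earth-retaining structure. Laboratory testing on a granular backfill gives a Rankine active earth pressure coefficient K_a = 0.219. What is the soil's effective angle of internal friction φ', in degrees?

K_a = tan²(45° − φ/2) ⇒ 45° − φ/2 = arctan(√0.219) = 25.08°.
φ = 2(45° − 25.08°) = 39.84°.

39.8°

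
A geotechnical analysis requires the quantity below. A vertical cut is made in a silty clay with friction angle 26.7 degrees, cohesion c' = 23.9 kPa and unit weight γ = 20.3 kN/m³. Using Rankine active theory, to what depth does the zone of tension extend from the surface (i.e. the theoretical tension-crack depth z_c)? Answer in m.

3.82 m

K_a = tan²(45° − 26.7°/2) = 0.3800; √K_a = 0.6164.
The active pressure is zero where K_a γ z = 2c√K_a, so z_c = 2c/(γ√K_a) = 2×23.9/(20.3×0.6164) = 3.820 m.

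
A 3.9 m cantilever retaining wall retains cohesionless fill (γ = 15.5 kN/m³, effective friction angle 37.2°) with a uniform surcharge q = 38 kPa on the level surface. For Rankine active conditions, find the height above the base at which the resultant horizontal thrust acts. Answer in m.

1.66 m

K_a = 0.2464.
Triangular part P₁ = ½K_aγH² = 29.05 at H/3 = 1.300 m; rectangular part P₂ = K_a q H = 36.52 at H/2 = 1.950 m.
ȳ = (P₁·1.300 + P₂·1.950)/(P₁+P₂) = 1.662 m.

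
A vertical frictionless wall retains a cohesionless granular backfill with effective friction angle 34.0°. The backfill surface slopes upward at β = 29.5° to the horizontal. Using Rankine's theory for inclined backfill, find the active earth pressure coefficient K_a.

K_a = cos β · (cos β − √(cos²β − cos²φ)) / (cos β + √(cos²β − cos²φ)).
cos β = 0.8704, cos φ = 0.8290, √(cos²β − cos²φ) = 0.2650.
K_a = 0.8704 × (0.8704 − 0.2650)/(0.8704 + 0.2650) = 0.4641.

0.464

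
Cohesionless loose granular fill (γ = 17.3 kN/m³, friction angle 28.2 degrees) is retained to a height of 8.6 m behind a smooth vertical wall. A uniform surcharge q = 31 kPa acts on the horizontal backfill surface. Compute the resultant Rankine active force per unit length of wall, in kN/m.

K_a = tan²(45° − φ/2) = 0.3582.
Soil triangle: ½ K_a γ H² = 0.5×0.3582×17.3×8.6² = 229.2 kN/m.
Surcharge rectangle: K_a q H = 0.3582×31×8.6 = 95.49 kN/m.
Total = 229.2 + 95.49 = 324.6 kN/m.

325 kN/m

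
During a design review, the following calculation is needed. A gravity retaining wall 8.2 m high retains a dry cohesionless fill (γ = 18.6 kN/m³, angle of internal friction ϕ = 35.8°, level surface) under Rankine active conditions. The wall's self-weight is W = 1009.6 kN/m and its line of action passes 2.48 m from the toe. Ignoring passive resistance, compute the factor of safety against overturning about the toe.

5.59

K_a = tan²(45° − 35.8°/2) = 0.2619.
P_a = ½K_aγH² = 0.5×0.2619×18.6×8.2² = 163.8 kN/m, acting at H/3 = 2.733 m above the base.
Overturning moment M_o = P_a × H/3 = 163.8 × 2.733 = 447.6.
Resisting moment M_r = W × 2.48 = 1009.6 × 2.48 = 2504.
FS_overturning = M_r/M_o = 2504/447.6 = 5.594.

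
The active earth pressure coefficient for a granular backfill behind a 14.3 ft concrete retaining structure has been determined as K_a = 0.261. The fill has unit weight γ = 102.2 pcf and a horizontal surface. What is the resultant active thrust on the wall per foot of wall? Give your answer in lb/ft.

P = ½ K_a γ H² = 0.5 × 0.261 × 102.2 × 14.3² = 2727 lb/ft.

2730 lb/ft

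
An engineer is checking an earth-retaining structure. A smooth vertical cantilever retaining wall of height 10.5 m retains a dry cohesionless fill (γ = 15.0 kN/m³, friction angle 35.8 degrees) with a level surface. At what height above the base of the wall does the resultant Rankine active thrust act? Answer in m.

K_a = 0.2619.
The pressure distribution is triangular, so the resultant acts at H/3 above the base = 10.5/3 = 3.500 m.

3.50 m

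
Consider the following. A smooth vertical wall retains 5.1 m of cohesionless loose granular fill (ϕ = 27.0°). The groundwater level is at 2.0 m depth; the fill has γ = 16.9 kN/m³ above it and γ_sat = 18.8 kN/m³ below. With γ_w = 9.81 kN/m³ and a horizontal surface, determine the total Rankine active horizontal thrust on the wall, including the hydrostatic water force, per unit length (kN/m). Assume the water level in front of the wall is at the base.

K_a = tan²(45° − φ/2) = 0.3755.
γ' = 18.8 − 9.81 = 8.990 kN/m³. Depth below WT = 3.1 m.
σ'_h at WT = K_a γ d_w = 12.69 kPa; at base = 12.69 + K_a γ' × 3.1 = 23.16 kPa.
P₁ (0–2.0 m) = ½×12.69×2.0 = 12.69. P₂ (2.0–5.1 m) = ½(12.69+23.16)×3.1 = 55.57.
P_w = ½ γ_w h₂² = 0.5×9.81×3.1² = 47.14. Total = 12.69+55.57+47.14 = 115.4 kN/m.

115 kN/m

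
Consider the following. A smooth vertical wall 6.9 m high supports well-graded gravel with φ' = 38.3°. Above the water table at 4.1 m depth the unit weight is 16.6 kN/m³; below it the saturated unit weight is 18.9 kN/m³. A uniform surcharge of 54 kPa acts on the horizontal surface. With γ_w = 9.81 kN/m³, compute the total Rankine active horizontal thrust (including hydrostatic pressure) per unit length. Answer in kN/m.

212 kN/m

K_a = tan²(45° − φ/2) = 0.2347.
γ' = 18.9 − 9.81 = 9.090 kN/m³. h₂ = H − d_w = 2.8 m.
σ'_h: at surface K_a·q = 12.68; at WT K_a(q+γd_w) = 28.65; at base K_a(q+γd_w+γ'h₂) = 34.63 kPa.
P₁ = ½(12.68+28.65)×4.1 = 84.72; P₂ = ½(28.65+34.63)×2.8 = 88.59; P_w = ½γ_w h₂² = 38.46.
Total = 84.72+88.59+38.46 = 211.8 kN/m.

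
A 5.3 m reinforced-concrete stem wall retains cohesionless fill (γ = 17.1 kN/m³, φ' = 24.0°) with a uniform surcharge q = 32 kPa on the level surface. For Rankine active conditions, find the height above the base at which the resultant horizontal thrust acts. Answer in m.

2.13 m

K_a = 0.4217.
Triangular part P₁ = ½K_aγH² = 101.3 at H/3 = 1.767 m; rectangular part P₂ = K_a q H = 71.53 at H/2 = 2.650 m.
ȳ = (P₁·1.767 + P₂·2.650)/(P₁+P₂) = 2.132 m.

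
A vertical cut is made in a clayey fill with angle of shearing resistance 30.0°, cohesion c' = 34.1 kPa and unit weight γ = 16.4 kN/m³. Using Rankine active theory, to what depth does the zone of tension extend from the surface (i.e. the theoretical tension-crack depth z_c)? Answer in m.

7.20 m

K_a = tan²(45° − 30.0°/2) = 0.3333; √K_a = 0.5774.
The active pressure is zero where K_a γ z = 2c√K_a, so z_c = 2c/(γ√K_a) = 2×34.1/(16.4×0.5774) = 7.203 m.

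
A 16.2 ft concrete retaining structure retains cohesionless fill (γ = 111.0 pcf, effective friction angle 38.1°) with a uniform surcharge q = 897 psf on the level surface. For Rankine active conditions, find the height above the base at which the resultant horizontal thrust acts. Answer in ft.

K_a = 0.2368.
Triangular part P₁ = ½K_aγH² = 3450 at H/3 = 5.400 ft; rectangular part P₂ = K_a q H = 3441 at H/2 = 8.100 ft.
ȳ = (P₁·5.400 + P₂·8.100)/(P₁+P₂) = 6.748 ft.

6.75 ft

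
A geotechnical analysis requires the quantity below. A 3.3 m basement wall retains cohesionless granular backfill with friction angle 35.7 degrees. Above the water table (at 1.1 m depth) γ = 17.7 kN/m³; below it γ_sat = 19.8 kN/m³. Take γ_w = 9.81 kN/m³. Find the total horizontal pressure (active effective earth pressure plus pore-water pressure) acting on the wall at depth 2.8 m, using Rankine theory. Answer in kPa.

26.3 kPa

K_a = (1 − sin φ)/(1 + sin φ) = 0.2630.
γ' = 19.8 − 9.81 = 9.990 kN/m³.
Effective vertical stress at 2.8 m: σ'_v = 17.7×1.1 + 9.990×1.70 = 36.45 kPa.
σ'_h = K_a σ'_v = 0.2630 × 36.45 = 9.587 kPa; u = γ_w × 1.70 = 16.68 kPa.
Total σ_h = 9.587 + 16.68 = 26.26 kPa.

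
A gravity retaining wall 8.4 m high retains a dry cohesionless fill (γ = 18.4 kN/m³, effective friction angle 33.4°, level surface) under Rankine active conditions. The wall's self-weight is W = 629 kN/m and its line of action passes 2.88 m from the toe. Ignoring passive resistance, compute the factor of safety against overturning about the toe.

K_a = tan²(45° − 33.4°/2) = 0.2899.
P_a = ½K_aγH² = 0.5×0.2899×18.4×8.4² = 188.2 kN/m, acting at H/3 = 2.800 m above the base.
Overturning moment M_o = P_a × H/3 = 188.2 × 2.800 = 527.0.
Resisting moment M_r = W × 2.88 = 629 × 2.88 = 1812.
FS_overturning = M_r/M_o = 1812/527.0 = 3.438.

3.44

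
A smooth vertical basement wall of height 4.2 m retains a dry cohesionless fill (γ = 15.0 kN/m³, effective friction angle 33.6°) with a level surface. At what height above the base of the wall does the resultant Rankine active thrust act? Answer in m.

1.40 m

K_a = 0.2875.
The pressure distribution is triangular, so the resultant acts at H/3 above the base = 4.2/3 = 1.400 m.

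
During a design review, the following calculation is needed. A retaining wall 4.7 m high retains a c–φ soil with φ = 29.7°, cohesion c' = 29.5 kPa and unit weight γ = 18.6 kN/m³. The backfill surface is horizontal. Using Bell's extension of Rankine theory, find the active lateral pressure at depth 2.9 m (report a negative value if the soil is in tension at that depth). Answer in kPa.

K_a = (1 − sin φ)/(1 + sin φ) = 0.3374.
σ_a = K_a γ z − 2c√K_a = 0.3374×18.6×2.9 − 2×29.5×0.5808 = -16.07 kPa.

-16.1 kPa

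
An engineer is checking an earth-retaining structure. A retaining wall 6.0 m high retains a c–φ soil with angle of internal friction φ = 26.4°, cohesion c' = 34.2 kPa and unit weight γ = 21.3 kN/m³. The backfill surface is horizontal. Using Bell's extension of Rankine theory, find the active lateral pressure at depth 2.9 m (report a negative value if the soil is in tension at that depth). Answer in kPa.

K_a = (1 − sin φ)/(1 + sin φ) = 0.3844.
σ_a = K_a γ z − 2c√K_a = 0.3844×21.3×2.9 − 2×34.2×0.6200 = -18.66 kPa.

-18.7 kPa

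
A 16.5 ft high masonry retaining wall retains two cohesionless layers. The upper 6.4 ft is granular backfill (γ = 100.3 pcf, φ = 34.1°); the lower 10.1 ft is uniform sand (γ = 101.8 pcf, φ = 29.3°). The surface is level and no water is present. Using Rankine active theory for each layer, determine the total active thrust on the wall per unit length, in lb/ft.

K_a1 = tan²(45°−34.1°/2) = 0.2815; K_a2 = tan²(45°−29.3°/2) = 0.3428.
Layer 1: σ at base = K_a1 γ₁ h₁ = 180.7 psf; P₁ = ½×180.7×6.4 = 578.3.
Layer 2: σ_v at top = γ₁h₁ = 641.9; σ_h top = K_a2×641.9 = 220.1; σ_h base = K_a2×(641.9+101.8×10.1) = 572.6.
P₂ = ½(220.1+572.6)×10.1 = 4003. Total P_a = 578.3+4003 = 4581 lb/ft.

4580 lb/ft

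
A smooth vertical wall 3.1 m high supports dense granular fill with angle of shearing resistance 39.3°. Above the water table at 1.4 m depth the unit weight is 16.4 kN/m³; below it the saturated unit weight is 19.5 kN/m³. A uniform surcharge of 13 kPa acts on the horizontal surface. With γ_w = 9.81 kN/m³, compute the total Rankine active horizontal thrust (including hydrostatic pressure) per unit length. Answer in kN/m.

38.7 kN/m

K_a = tan²(45° − φ/2) = 0.2245.
γ' = 19.5 − 9.81 = 9.690 kN/m³. h₂ = H − d_w = 1.7 m.
σ'_h: at surface K_a·q = 2.918; at WT K_a(q+γd_w) = 8.071; at base K_a(q+γd_w+γ'h₂) = 11.77 kPa.
P₁ = ½(2.918+8.071)×1.4 = 7.692; P₂ = ½(8.071+11.77)×1.7 = 16.86; P_w = ½γ_w h₂² = 14.18.
Total = 7.692+16.86+14.18 = 38.73 kN/m.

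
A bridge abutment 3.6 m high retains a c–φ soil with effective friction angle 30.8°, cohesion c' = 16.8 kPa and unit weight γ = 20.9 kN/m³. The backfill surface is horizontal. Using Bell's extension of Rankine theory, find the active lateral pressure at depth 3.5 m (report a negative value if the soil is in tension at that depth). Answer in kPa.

4.52 kPa

K_a = (1 − sin φ)/(1 + sin φ) = 0.3227.
σ_a = K_a γ z − 2c√K_a = 0.3227×20.9×3.5 − 2×16.8×0.5681 = 4.519 kPa.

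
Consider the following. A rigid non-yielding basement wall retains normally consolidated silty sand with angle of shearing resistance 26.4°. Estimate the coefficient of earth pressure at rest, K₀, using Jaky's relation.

0.555

K₀ = 1 − sin φ' = 1 − sin 26.4° = 0.5554.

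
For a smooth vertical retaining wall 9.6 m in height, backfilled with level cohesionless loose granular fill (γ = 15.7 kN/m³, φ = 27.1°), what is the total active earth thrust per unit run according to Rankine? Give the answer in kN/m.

271 kN/m

K_a = tan²(45° − φ/2) = 0.3741.
P_a = ½ K_a γ H² = 0.5 × 0.3741 × 15.7 × 9.6² = 270.6 kN/m.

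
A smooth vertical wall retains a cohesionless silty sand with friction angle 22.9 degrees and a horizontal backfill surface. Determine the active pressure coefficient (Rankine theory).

K_a = (1 − sin φ)/(1 + sin φ) = (1 − sin 22.9°)/(1 + sin 22.9°) = 0.4398.

0.440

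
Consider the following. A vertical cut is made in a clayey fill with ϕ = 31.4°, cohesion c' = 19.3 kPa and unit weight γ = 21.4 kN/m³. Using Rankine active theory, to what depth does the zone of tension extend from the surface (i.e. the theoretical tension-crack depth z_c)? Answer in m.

3.21 m

K_a = tan²(45° − 31.4°/2) = 0.3149; √K_a = 0.5612.
The active pressure is zero where K_a γ z = 2c√K_a, so z_c = 2c/(γ√K_a) = 2×19.3/(21.4×0.5612) = 3.214 m.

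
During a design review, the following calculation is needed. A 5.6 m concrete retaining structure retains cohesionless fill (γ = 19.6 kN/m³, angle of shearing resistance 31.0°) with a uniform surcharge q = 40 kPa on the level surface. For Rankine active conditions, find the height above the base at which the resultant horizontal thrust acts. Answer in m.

2.26 m

K_a = 0.3201.
Triangular part P₁ = ½K_aγH² = 98.38 at H/3 = 1.867 m; rectangular part P₂ = K_a q H = 71.70 at H/2 = 2.800 m.
ȳ = (P₁·1.867 + P₂·2.800)/(P₁+P₂) = 2.260 m.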